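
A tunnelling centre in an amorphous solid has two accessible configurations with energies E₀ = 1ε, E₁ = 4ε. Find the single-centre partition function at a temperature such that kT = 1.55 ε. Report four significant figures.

Z = 0.6003

Eᵢ/kT = 0.645161, 2.58065.
Z = Σ e^(−Eᵢ/kT) = e^(−0.645161) + e^(−2.58065) = 0.524578 + 0.0757248 = 0.600303.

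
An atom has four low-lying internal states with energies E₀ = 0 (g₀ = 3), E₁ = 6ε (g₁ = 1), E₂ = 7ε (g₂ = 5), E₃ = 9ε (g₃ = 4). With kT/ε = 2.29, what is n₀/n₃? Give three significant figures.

38.2

n₀/n₃ = (g₀/g₃) exp[−(E₀−E₃)/kT] = (3/4) × exp(−(-9ε)/(2.29ε)) = (3/4) × exp(3.9301) = 38.2.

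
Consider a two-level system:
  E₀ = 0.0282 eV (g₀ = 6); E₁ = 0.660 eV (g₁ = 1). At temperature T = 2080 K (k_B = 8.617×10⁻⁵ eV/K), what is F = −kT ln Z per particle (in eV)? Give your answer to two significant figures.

k_BT = 8.617×10⁻⁵ × 2080 K = 0.1792 eV.
Eᵢ/kT = 0.1574, 3.683.
Z = Σ gᵢe^(−Eᵢ/kT) = 6·e^(−0.1574) + 1·e^(−3.683) = 5.126 + 0.02515 = 5.151.
F = −kT ln Z = −0.1792 × ln(5.151) = −0.1792 × 1.639 = -0.29 eV.

-0.29 eV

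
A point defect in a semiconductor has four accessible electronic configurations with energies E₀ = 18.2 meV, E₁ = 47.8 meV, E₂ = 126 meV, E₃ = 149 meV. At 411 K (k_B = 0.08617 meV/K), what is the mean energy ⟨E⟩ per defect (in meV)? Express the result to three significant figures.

32.3 meV

k_BT = 0.08617 × 411 K = 35.416 meV.
Eᵢ/kT = 0.51389, 1.3497, 3.5577, 4.2071.
Z = Σ e^(−Eᵢ/kT) = e^(−0.51389) + e^(−1.3497) + e^(−3.5577) + e^(−4.2071) = 0.59816 + 0.25932 + 0.028504 + 0.014889 = 0.90087.
⟨E⟩ = Σ Eᵢ e^(−Eᵢ/kT) / Z = (18.2·0.59816 + 47.8·0.25932 + 126·0.028504 + 149·0.014889) / 0.90087 = 32.3 meV.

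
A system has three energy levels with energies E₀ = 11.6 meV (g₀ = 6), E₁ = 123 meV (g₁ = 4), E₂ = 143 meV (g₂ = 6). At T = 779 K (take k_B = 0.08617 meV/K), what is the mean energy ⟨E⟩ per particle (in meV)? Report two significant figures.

k_BT = 0.08617 × 779 K = 67.13 meV.
Eᵢ/kT = 0.1728, 1.832, 2.130.
Z = Σ gᵢe^(−Eᵢ/kT) = 6·e^(−0.1728) + 4·e^(−1.832) + 6·e^(−2.130) = 5.048 + 0.6404 + 0.7130 = 6.401.
⟨E⟩ = Σ Eᵢ gᵢe^(−Eᵢ/kT) / Z = (11.6·5.048 + 123·0.6404 + 143·0.7130) / 6.401 = 37 meV.

37 meV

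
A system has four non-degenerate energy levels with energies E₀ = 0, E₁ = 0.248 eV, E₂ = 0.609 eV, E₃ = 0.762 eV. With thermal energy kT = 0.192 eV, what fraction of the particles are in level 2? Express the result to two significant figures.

0.031

Eᵢ/kT = 0, 1.292, 3.172, 3.969.
Z = Σ e^(−Eᵢ/kT) = e^(−0) + e^(−1.292) + e^(−3.172) + e^(−3.969) = 1.000 + 0.2747 + 0.04192 + 0.01889 = 1.336.
P₂ = e^(−E₂/kT) / Z = 0.04192/1.336 = 0.031.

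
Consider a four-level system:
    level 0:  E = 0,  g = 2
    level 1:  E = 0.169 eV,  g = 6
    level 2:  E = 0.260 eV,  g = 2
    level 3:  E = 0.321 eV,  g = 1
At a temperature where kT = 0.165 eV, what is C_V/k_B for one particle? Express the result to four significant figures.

0.3693

Eᵢ/kT = 0, 1.02424, 1.57576, 1.94545.
Z = Σ gᵢe^(−Eᵢ/kT) = 2·e^(−0) + 6·e^(−1.02424) + 2·e^(−1.57576) + 1·e^(−1.94545) = 2.00000 + 2.15442 + 0.413701 + 0.142923 = 4.71104.
⟨E⟩ = 0.109856 eV, ⟨E²⟩ = 0.0221237 eV².
C_V/k_B = (⟨E²⟩ − ⟨E⟩²)/(kT)² = (0.0221237 − 0.0120683)/0.0272250 = 0.3693.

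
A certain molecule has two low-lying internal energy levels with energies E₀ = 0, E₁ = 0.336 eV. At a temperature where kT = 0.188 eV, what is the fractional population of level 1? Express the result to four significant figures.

Eᵢ/kT = 0, 1.78723.
Z = Σ e^(−Eᵢ/kT) = e^(−0) + e^(−1.78723) = 1.00000 + 0.167423 = 1.16742.
P₁ = e^(−E₁/kT) / Z = 0.167423/1.16742 = 0.1434.

0.1434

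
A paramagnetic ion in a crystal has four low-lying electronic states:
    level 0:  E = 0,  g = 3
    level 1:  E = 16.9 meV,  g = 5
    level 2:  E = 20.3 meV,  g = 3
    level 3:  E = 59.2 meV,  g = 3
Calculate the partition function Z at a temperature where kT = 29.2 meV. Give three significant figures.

Z = 7.69

Eᵢ/kT = 0, 0.57877, 0.69521, 2.0274.
Z = Σ gᵢe^(−Eᵢ/kT) = 3·e^(−0) + 5·e^(−0.57877) + 3·e^(−0.69521) + 3·e^(−2.0274) = 3.0000 + 2.8029 + 1.4969 + 0.39503 = 7.6948.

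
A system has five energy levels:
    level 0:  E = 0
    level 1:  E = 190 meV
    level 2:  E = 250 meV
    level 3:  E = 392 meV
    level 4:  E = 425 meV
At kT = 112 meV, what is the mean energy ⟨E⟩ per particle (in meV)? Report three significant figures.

61.8 meV

Eᵢ/kT = 0, 1.6964, 2.2321, 3.5000, 3.7946.
Z = Σ e^(−Eᵢ/kT) = e^(−0) + e^(−1.6964) + e^(−2.2321) + e^(−3.5000) + e^(−3.7946) = 1.0000 + 0.18334 + 0.10730 + 0.030197 + 0.022492 = 1.3433.
⟨E⟩ = Σ Eᵢ e^(−Eᵢ/kT) / Z = (0·1.0000 + 190·0.18334 + 250·0.10730 + 392·0.030197 + 425·0.022492) / 1.3433 = 61.8 meV.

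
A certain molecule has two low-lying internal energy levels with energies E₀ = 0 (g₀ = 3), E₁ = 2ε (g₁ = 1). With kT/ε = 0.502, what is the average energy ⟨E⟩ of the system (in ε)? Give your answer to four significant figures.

0.01233 ε

Eᵢ/kT = 0, 3.98406.
Z = Σ gᵢe^(−Eᵢ/kT) = 3·e^(−0) + 1·e^(−3.98406) = 3.00000 + 0.0186099 = 3.01861.
⟨E⟩ = Σ Eᵢ gᵢe^(−Eᵢ/kT) / Z = (0·3.00000 + 2·0.0186099) / 3.01861 = 0.01233 ε.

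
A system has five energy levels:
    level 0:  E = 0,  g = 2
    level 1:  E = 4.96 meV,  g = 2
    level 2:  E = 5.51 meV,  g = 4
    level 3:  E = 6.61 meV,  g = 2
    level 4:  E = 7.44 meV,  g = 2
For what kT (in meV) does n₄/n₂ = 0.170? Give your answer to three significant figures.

1.79 meV

n₄/n₂ = (g₄/g₂) exp[−(E₄−E₂)/kT] = 0.170.
⇒ (E₄−E₂)/kT = ln((2/4)/0.170) = ln(2.9412) = 1.0788.
kT = 1.93 meV / 1.0788 = 1.79 meV.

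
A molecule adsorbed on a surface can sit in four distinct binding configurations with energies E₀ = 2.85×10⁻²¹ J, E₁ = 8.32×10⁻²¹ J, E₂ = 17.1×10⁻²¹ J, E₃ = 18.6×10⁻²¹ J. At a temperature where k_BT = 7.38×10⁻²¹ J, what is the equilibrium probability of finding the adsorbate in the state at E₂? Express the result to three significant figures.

0.0833

Eᵢ/kT = 0.38618, 1.1274, 2.3171, 2.5203.
Z = Σ e^(−Eᵢ/kT) = e^(−0.38618) + e^(−1.1274) + e^(−2.3171) + e^(−2.5203) = 0.67965 + 0.32387 + 0.098559 + 0.080435 = 1.1825.
P₂ = e^(−E₂/kT) / Z = 0.098559/1.1825 = 0.0833.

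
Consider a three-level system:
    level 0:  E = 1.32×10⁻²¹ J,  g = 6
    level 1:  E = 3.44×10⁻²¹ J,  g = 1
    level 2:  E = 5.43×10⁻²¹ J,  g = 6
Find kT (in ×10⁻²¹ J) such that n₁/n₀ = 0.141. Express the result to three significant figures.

12.7 ×10⁻²¹ J

n₁/n₀ = (g₁/g₀) exp[−(E₁−E₀)/kT] = 0.141.
⇒ (E₁−E₀)/kT = ln((1/6)/0.141) = ln(1.1820) = 0.16721.
kT = 2.12 ×10⁻²¹ J / 0.16721 = 12.7 ×10⁻²¹ J.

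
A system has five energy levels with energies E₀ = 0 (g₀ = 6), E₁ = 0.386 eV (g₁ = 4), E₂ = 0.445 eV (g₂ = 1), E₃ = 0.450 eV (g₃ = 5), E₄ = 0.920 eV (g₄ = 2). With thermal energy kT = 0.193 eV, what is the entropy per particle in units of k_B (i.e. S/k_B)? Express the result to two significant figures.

2.3

Eᵢ/kT = 0, 2.000, 2.306, 2.332, 4.767.
Z = Σ gᵢe^(−Eᵢ/kT) = 6·e^(−0) + 4·e^(−2.000) + 1·e^(−2.306) + 5·e^(−2.332) + 2·e^(−4.767) = 6.000 + 0.5413 + 0.09966 + 0.4855 + 0.01701 = 7.143.
⟨E⟩ = Σ EᵢPᵢ = 0.06824 eV.
S/k_B = ln Z + ⟨E⟩/kT = ln(7.143) + 0.06824/0.193 = 1.966 + 0.3536 = 2.3.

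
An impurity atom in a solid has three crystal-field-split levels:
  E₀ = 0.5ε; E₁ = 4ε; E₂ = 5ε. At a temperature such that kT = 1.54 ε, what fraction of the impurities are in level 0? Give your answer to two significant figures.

Eᵢ/kT = 0.3247, 2.597, 3.247.
Z = Σ e^(−Eᵢ/kT) = e^(−0.3247) + e^(−2.597) + e^(−3.247) = 0.7227 + 0.07450 + 0.03889 = 0.8361.
P₀ = e^(−E₀/kT) / Z = 0.7227/0.8361 = 0.86.

0.86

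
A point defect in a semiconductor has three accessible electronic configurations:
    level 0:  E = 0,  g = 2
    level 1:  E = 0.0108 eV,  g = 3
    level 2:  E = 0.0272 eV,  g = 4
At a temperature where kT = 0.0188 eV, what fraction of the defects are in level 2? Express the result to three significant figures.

Eᵢ/kT = 0, 0.57447, 1.4468.
Z = Σ gᵢe^(−Eᵢ/kT) = 2·e^(−0) + 3·e^(−0.57447) + 4·e^(−1.4468) = 2.0000 + 1.6890 + 0.94129 = 4.6303.
P₂ = g₂ e^(−E₂/kT) / Z = 0.94129/4.6303 = 0.203.

0.203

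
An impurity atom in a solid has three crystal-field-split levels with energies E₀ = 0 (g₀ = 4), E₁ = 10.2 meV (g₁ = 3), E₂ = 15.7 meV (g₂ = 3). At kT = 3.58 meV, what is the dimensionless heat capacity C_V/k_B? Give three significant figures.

0.481

Eᵢ/kT = 0, 2.8492, 4.3855.
Z = Σ gᵢe^(−Eᵢ/kT) = 4·e^(−0) + 3·e^(−2.8492) + 3·e^(−4.3855) = 4.0000 + 0.17367 + 0.037370 = 4.2110.
⟨E⟩ = 0.56000 meV, ⟨E²⟩ = 6.4783 meV².
C_V/k_B = (⟨E²⟩ − ⟨E⟩²)/(kT)² = (6.4783 − 0.31360)/12.816 = 0.481.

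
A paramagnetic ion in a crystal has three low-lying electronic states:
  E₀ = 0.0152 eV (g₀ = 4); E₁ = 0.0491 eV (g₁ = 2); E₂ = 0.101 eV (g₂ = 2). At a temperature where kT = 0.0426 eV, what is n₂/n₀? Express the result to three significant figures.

0.0667

n₂/n₀ = (g₂/g₀) exp[−(E₂−E₀)/kT] = (2/4) × exp(−(0.0858 eV)/(0.0426 eV)) = (2/4) × exp(-2.0141) = 0.0667.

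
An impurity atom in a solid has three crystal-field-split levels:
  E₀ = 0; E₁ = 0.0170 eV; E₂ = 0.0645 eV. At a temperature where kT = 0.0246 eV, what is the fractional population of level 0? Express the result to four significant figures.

Eᵢ/kT = 0, 0.691057, 2.62195.
Z = Σ e^(−Eᵢ/kT) = e^(−0) + e^(−0.691057) + e^(−2.62195) = 1.00000 + 0.501046 + 0.0726610 = 1.57371.
P₀ = e^(−E₀/kT) / Z = 1.00000/1.57371 = 0.6354.

0.6354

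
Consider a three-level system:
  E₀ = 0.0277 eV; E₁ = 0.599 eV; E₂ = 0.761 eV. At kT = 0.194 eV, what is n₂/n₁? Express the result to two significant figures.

n₂/n₁ = exp[−(E₂−E₁)/kT] = exp(−(0.162 eV)/(0.194 eV)) = exp(-0.8351) = 0.43.

0.43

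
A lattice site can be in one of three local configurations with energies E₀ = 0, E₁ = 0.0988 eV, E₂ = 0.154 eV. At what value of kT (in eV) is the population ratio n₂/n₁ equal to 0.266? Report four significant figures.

0.04168 eV

n₂/n₁ = exp[−(E₂−E₁)/kT] = 0.266.
⇒ (E₂−E₁)/kT = ln(1/0.266) = ln(3.75940) = 1.32426.
kT = 0.0552 eV / 1.32426 = 0.04168 eV.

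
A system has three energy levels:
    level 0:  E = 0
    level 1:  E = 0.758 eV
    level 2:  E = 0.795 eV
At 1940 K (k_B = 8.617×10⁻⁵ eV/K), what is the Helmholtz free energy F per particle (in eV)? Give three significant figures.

-0.00320 eV

k_BT = 8.617×10⁻⁵ × 1940 K = 0.16717 eV.
Eᵢ/kT = 0, 4.5343, 4.7556.
Z = Σ e^(−Eᵢ/kT) = e^(−0) + e^(−4.5343) + e^(−4.7556) = 1.0000 + 0.010734 + 0.0086034 = 1.0193.
F = −kT ln Z = −0.16717 × ln(1.0193) = −0.16717 × 0.019116 = -0.00320 eV.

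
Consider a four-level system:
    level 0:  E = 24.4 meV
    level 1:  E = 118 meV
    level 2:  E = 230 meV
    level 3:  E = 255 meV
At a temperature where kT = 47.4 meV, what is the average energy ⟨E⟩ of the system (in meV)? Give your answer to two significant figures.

Eᵢ/kT = 0.5148, 2.489, 4.852, 5.380.
Z = Σ e^(−Eᵢ/kT) = e^(−0.5148) + e^(−2.489) + e^(−4.852) + e^(−5.380) = 0.5976 + 0.08299 + 0.007813 + 0.004608 = 0.6930.
⟨E⟩ = Σ Eᵢ e^(−Eᵢ/kT) / Z = (24.4·0.5976 + 118·0.08299 + 230·0.007813 + 255·0.004608) / 0.6930 = 39 meV.

39 meV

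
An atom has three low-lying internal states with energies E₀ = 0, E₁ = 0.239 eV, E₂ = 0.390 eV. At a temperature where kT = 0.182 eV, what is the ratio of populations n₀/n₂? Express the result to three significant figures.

n₀/n₂ = exp[−(E₀−E₂)/kT] = exp(−(-0.390 eV)/(0.182 eV)) = exp(2.1429) = 8.52.

8.52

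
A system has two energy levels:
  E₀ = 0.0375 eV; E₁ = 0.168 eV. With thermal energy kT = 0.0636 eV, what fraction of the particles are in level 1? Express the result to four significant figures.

Eᵢ/kT = 0.589623, 2.64151.
Z = Σ e^(−Eᵢ/kT) = e^(−0.589623) + e^(−2.64151) = 0.554536 + 0.0712536 = 0.625790.
P₁ = e^(−E₁/kT) / Z = 0.0712536/0.625790 = 0.1139.

0.1139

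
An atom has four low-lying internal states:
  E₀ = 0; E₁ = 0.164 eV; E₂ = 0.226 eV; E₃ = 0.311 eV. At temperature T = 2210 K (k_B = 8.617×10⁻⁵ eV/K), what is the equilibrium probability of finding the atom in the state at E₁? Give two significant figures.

k_BT = 8.617×10⁻⁵ × 2210 K = 0.1904 eV.
Eᵢ/kT = 0, 0.8613, 1.187, 1.633.
Z = Σ e^(−Eᵢ/kT) = e^(−0) + e^(−0.8613) + e^(−1.187) + e^(−1.633) = 1.000 + 0.4226 + 0.3051 + 0.1953 = 1.923.
P₁ = e^(−E₁/kT) / Z = 0.4226/1.923 = 0.22.

0.22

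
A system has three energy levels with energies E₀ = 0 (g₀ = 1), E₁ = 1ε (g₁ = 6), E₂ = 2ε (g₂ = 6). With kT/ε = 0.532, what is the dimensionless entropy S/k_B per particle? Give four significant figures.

Eᵢ/kT = 0, 1.87970, 3.75940.
Z = Σ gᵢe^(−Eᵢ/kT) = 1·e^(−0) + 6·e^(−1.87970) + 6·e^(−3.75940) = 1.00000 + 0.915815 + 0.139786 = 2.05560.
⟨E⟩ = Σ EᵢPᵢ = 0.581527 ε.
S/k_B = ln Z + ⟨E⟩/kT = ln(2.05560) + 0.581527/0.532 = 0.720568 + 1.09310 = 1.814.

1.814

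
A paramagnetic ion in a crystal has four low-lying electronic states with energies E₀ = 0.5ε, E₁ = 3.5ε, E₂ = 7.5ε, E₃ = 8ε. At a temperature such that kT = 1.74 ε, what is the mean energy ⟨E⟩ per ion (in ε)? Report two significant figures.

1.1 ε

Eᵢ/kT = 0.2874, 2.011, 4.310, 4.598.
Z = Σ e^(−Eᵢ/kT) = e^(−0.2874) + e^(−2.011) + e^(−4.310) + e^(−4.598) = 0.7502 + 0.1339 + 0.01343 + 0.01007 = 0.9076.
⟨E⟩ = Σ Eᵢ e^(−Eᵢ/kT) / Z = (0.5·0.7502 + 3.5·0.1339 + 7.5·0.01343 + 8·0.01007) / 0.9076 = 1.1 ε.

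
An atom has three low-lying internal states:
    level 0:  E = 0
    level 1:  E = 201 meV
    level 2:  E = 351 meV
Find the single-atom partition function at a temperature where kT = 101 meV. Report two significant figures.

Eᵢ/kT = 0, 1.990, 3.475.
Z = Σ e^(−Eᵢ/kT) = e^(−0) + e^(−1.990) + e^(−3.475) = 1.000 + 0.1367 + 0.03096 = 1.168.

Z = 1.2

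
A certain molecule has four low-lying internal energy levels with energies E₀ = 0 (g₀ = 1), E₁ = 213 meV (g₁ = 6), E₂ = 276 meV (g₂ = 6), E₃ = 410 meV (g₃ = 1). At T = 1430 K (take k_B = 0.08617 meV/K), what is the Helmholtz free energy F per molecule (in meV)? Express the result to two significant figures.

-120 meV

k_BT = 0.08617 × 1430 K = 123.2 meV.
Eᵢ/kT = 0, 1.729, 2.240, 3.328.
Z = Σ gᵢe^(−Eᵢ/kT) = 1·e^(−0) + 6·e^(−1.729) + 6·e^(−2.240) + 1·e^(−3.328) = 1.000 + 1.065 + 0.6388 + 0.03586 = 2.740.
F = −kT ln Z = −123.2 × ln(2.740) = −123.2 × 1.008 = -120 meV.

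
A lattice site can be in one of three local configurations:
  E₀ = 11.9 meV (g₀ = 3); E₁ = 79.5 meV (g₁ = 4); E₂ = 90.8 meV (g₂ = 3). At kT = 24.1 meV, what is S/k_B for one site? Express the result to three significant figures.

Eᵢ/kT = 0.49378, 3.2988, 3.7676.
Z = Σ gᵢe^(−Eᵢ/kT) = 3·e^(−0.49378) + 4·e^(−3.2988) + 3·e^(−3.7676) = 1.8309 + 0.14771 + 0.069322 = 2.0479.
⟨E⟩ = Σ EᵢPᵢ = 19.447 meV.
S/k_B = ln Z + ⟨E⟩/kT = ln(2.0479) + 19.447/24.1 = 0.71681 + 0.80693 = 1.52.

1.52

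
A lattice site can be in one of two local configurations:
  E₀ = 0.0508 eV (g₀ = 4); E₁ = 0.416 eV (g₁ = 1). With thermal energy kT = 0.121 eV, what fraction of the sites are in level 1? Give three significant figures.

0.0121

Eᵢ/kT = 0.41983, 3.4380.
Z = Σ gᵢe^(−Eᵢ/kT) = 4·e^(−0.41983) + 1·e^(−3.4380) = 2.6286 + 0.032129 = 2.6607.
P₁ = g₁ e^(−E₁/kT) / Z = 0.032129/2.6607 = 0.0121.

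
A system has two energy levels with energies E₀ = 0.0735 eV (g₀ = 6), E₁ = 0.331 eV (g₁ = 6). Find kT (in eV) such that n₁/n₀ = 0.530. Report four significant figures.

n₁/n₀ = (g₁/g₀) exp[−(E₁−E₀)/kT] = 0.530.
⇒ (E₁−E₀)/kT = ln((6/6)/0.530) = ln(1.88679) = 0.634877.
kT = 0.2575 eV / 0.634877 = 0.4056 eV.

0.4056 eV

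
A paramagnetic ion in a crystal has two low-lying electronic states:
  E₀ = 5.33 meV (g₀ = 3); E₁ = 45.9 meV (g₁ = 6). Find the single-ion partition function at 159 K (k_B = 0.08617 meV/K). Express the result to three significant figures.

k_BT = 0.08617 × 159 K = 13.701 meV.
Eᵢ/kT = 0.38902, 3.3501.
Z = Σ gᵢe^(−Eᵢ/kT) = 3·e^(−0.38902) + 6·e^(−3.3501) = 2.0332 + 0.21049 = 2.2437.

Z = 2.24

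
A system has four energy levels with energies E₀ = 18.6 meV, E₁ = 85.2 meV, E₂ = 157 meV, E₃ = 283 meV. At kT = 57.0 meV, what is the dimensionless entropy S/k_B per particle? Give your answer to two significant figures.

0.78

Eᵢ/kT = 0.3263, 1.495, 2.754, 4.965.
Z = Σ e^(−Eᵢ/kT) = e^(−0.3263) + e^(−1.495) + e^(−2.754) + e^(−4.965) = 0.7216 + 0.2242 + 0.06367 + 0.006978 = 1.016.
⟨E⟩ = Σ EᵢPᵢ = 43.79 meV.
S/k_B = ln Z + ⟨E⟩/kT = ln(1.016) + 43.79/57.0 = 0.01587 + 0.7682 = 0.78.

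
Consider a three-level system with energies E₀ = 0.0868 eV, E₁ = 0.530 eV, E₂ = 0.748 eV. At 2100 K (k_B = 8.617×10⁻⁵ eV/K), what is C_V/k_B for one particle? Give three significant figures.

0.701

k_BT = 8.617×10⁻⁵ × 2100 K = 0.18096 eV.
Eᵢ/kT = 0.47966, 2.9288, 4.1335.
Z = Σ e^(−Eᵢ/kT) = e^(−0.47966) + e^(−2.9288) + e^(−4.1335) = 0.61899 + 0.053461 + 0.016027 = 0.68848.
⟨E⟩ = 0.13661 eV, ⟨E²⟩ = 0.041610 eV².
C_V/k_B = (⟨E²⟩ − ⟨E⟩²)/(kT)² = (0.041610 − 0.018662)/0.032747 = 0.701.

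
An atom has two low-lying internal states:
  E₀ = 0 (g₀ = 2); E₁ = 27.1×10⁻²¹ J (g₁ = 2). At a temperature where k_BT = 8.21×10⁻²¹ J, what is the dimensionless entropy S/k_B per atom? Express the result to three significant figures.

Eᵢ/kT = 0, 3.3009.
Z = Σ gᵢe^(−Eᵢ/kT) = 2·e^(−0) + 2·e^(−3.3009) = 2.0000 + 0.073700 = 2.0737.
⟨E⟩ = Σ EᵢPᵢ = 0.96314 ×10⁻²¹ J.
S/k_B = ln Z + ⟨E⟩/kT = ln(2.0737) + 0.96314/8.21 = 0.72933 + 0.11731 = 0.847.

0.847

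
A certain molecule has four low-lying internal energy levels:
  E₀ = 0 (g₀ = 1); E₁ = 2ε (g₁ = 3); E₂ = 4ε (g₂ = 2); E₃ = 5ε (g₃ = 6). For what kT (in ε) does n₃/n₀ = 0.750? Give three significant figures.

n₃/n₀ = (g₃/g₀) exp[−(E₃−E₀)/kT] = 0.750.
⇒ (E₃−E₀)/kT = ln((6/1)/0.750) = ln(8.0000) = 2.0794.
kT = 5ε / 2.0794 = 2.40 ε.

2.40 ε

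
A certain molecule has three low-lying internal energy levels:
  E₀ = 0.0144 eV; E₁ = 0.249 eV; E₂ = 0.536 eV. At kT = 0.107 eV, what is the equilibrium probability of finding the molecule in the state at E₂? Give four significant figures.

0.006823

Eᵢ/kT = 0.134579, 2.32710, 5.00935.
Z = Σ e^(−Eᵢ/kT) = e^(−0.134579) + e^(−2.32710) + e^(−5.00935) = 0.874084 + 0.0975783 + 0.00667524 = 0.978338.
P₂ = e^(−E₂/kT) / Z = 0.00667524/0.978338 = 0.006823.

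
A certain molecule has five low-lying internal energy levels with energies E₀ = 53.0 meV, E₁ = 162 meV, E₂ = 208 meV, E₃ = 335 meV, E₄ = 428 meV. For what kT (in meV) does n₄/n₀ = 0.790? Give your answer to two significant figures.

n₄/n₀ = exp[−(E₄−E₀)/kT] = 0.790.
⇒ (E₄−E₀)/kT = ln(1/0.790) = ln(1.266) = 0.2359.
kT = 375.0 meV / 0.2359 = 1600 meV.

1600 meV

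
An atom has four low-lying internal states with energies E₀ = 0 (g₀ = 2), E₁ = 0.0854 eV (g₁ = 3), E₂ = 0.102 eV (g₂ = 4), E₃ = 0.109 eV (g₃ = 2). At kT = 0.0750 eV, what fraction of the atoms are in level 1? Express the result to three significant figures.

Eᵢ/kT = 0, 1.1387, 1.3600, 1.4533.
Z = Σ gᵢe^(−Eᵢ/kT) = 2·e^(−0) + 3·e^(−1.1387) + 4·e^(−1.3600) + 2·e^(−1.4533) = 2.0000 + 0.96071 + 1.0266 + 0.46759 = 4.4549.
P₁ = g₁ e^(−E₁/kT) / Z = 0.96071/4.4549 = 0.216.

0.216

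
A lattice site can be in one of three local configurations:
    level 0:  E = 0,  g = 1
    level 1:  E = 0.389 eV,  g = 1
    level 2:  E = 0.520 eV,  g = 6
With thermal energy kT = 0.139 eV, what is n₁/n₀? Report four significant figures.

n₁/n₀ = (g₁/g₀) exp[−(E₁−E₀)/kT] = (1/1) × exp(−(0.389 eV)/(0.139 eV)) = (1/1) × exp(-2.79856) = 0.06090.

0.06090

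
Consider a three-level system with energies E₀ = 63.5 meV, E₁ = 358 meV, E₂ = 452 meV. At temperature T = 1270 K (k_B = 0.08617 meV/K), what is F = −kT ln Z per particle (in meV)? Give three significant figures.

53.4 meV

k_BT = 0.08617 × 1270 K = 109.44 meV.
Eᵢ/kT = 0.58023, 3.2712, 4.1301.
Z = Σ e^(−Eᵢ/kT) = e^(−0.58023) + e^(−3.2712) + e^(−4.1301) = 0.55977 + 0.037961 + 0.016081 = 0.61381.
F = −kT ln Z = −109.44 × ln(0.61381) = −109.44 × -0.48807 = 53.4 meV.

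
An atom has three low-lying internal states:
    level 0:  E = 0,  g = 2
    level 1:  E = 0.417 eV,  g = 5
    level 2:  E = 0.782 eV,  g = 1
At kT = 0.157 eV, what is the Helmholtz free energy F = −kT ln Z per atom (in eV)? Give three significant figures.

-0.135 eV

Eᵢ/kT = 0, 2.6561, 4.9809.
Z = Σ gᵢe^(−Eᵢ/kT) = 2·e^(−0) + 5·e^(−2.6561) + 1·e^(−4.9809) = 2.0000 + 0.35111 + 0.0068679 = 2.3580.
F = −kT ln Z = −0.157 × ln(2.3580) = −0.157 × 0.85781 = -0.135 eV.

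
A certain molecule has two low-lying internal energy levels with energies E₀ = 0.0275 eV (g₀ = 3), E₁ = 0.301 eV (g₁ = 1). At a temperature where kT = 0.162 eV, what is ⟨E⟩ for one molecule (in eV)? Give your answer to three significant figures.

0.0434 eV

Eᵢ/kT = 0.16975, 1.8580.
Z = Σ gᵢe^(−Eᵢ/kT) = 3·e^(−0.16975) + 1·e^(−1.8580) = 2.5316 + 0.15598 = 2.6876.
⟨E⟩ = Σ Eᵢ gᵢe^(−Eᵢ/kT) / Z = (0.0275·2.5316 + 0.301·0.15598) / 2.6876 = 0.0434 eV.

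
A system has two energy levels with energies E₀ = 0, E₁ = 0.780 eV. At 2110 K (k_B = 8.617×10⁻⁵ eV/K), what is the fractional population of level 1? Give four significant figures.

0.01352

k_BT = 8.617×10⁻⁵ × 2110 K = 0.181819 eV.
Eᵢ/kT = 0, 4.28998.
Z = Σ e^(−Eᵢ/kT) = e^(−0) + e^(−4.28998) = 1.00000 + 0.0137052 = 1.01371.
P₁ = e^(−E₁/kT) / Z = 0.0137052/1.01371 = 0.01352.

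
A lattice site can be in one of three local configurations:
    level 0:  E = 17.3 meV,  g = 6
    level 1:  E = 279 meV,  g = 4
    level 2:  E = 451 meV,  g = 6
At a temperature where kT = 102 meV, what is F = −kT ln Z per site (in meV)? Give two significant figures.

Eᵢ/kT = 0.1696, 2.735, 4.422.
Z = Σ gᵢe^(−Eᵢ/kT) = 6·e^(−0.1696) + 4·e^(−2.735) + 6·e^(−4.422) = 5.064 + 0.2596 + 0.07206 = 5.396.
F = −kT ln Z = −102 × ln(5.396) = −102 × 1.686 = -170 meV.

-170 meV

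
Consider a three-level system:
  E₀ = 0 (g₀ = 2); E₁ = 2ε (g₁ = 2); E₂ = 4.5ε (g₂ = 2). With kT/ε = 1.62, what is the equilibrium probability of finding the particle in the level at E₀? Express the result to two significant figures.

0.74

Eᵢ/kT = 0, 1.235, 2.778.
Z = Σ gᵢe^(−Eᵢ/kT) = 2·e^(−0) + 2·e^(−1.235) + 2·e^(−2.778) = 2.000 + 0.5817 + 0.1243 = 2.706.
P₀ = g₀ e^(−E₀/kT) / Z = 2.000/2.706 = 0.74.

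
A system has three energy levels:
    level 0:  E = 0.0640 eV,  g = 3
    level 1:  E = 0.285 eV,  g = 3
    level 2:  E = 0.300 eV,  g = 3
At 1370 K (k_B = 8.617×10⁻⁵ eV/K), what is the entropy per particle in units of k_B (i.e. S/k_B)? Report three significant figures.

k_BT = 8.617×10⁻⁵ × 1370 K = 0.11805 eV.
Eᵢ/kT = 0.54214, 2.4142, 2.5413.
Z = Σ gᵢe^(−Eᵢ/kT) = 3·e^(−0.54214) + 3·e^(−2.4142) + 3·e^(−2.5413) = 1.7445 + 0.26832 + 0.23629 = 2.2491.
⟨E⟩ = Σ EᵢPᵢ = 0.11516 eV.
S/k_B = ln Z + ⟨E⟩/kT = ln(2.2491) + 0.11516/0.11805 = 0.81053 + 0.97552 = 1.79.

1.79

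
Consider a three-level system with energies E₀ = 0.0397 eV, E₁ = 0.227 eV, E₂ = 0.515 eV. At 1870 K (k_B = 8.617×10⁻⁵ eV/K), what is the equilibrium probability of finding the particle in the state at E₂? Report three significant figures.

0.0384

k_BT = 8.617×10⁻⁵ × 1870 K = 0.16114 eV.
Eᵢ/kT = 0.24637, 1.4087, 3.1960.
Z = Σ e^(−Eᵢ/kT) = e^(−0.24637) + e^(−1.4087) + e^(−3.1960) = 0.78163 + 0.24446 + 0.040926 = 1.0670.
P₂ = e^(−E₂/kT) / Z = 0.040926/1.0670 = 0.0384.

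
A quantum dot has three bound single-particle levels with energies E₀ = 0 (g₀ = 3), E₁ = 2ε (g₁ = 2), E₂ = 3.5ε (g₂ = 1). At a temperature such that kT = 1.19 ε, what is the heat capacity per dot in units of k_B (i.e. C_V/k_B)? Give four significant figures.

0.3885

Eᵢ/kT = 0, 1.68067, 2.94118.
Z = Σ gᵢe^(−Eᵢ/kT) = 3·e^(−0) + 2·e^(−1.68067) + 1·e^(−2.94118) = 3.00000 + 0.372498 + 0.0528034 = 3.42530.
⟨E⟩ = 0.271453 ε, ⟨E²⟩ = 0.623838 ε².
C_V/k_B = (⟨E²⟩ − ⟨E⟩²)/(kT)² = (0.623838 − 0.0736867)/1.41610 = 0.3885.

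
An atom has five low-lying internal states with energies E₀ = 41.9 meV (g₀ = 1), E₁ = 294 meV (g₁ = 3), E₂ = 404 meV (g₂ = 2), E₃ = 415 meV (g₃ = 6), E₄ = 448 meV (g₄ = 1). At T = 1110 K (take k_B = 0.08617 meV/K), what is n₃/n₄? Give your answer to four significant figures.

8.472

k_BT = 0.08617 × 1110 K = 95.6487 meV.
n₃/n₄ = (g₃/g₄) exp[−(E₃−E₄)/kT] = (6/1) × exp(−(-33 meV)/(95.6487 meV)) = (6/1) × exp(0.345013) = 8.472.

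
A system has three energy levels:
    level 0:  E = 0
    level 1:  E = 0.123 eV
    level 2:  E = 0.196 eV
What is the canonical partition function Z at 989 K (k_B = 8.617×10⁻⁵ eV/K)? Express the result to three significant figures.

Z = 1.34

k_BT = 8.617×10⁻⁵ × 989 K = 0.085222 eV.
Eᵢ/kT = 0, 1.4433, 2.2999.
Z = Σ e^(−Eᵢ/kT) = e^(−0) + e^(−1.4433) + e^(−2.2999) = 1.0000 + 0.23615 + 0.10027 = 1.3364.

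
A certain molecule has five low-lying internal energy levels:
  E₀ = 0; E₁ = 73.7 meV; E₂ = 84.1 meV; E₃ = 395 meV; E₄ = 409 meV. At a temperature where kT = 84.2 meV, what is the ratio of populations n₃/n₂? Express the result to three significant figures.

n₃/n₂ = exp[−(E₃−E₂)/kT] = exp(−(310.9 meV)/(84.2 meV)) = exp(-3.6924) = 0.0249.

0.0249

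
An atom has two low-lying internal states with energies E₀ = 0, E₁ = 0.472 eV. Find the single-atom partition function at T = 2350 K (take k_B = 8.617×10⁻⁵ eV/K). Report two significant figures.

k_BT = 8.617×10⁻⁵ × 2350 K = 0.2025 eV.
Eᵢ/kT = 0, 2.331.
Z = Σ e^(−Eᵢ/kT) = e^(−0) + e^(−2.331) = 1.000 + 0.09720 = 1.097.

Z = 1.1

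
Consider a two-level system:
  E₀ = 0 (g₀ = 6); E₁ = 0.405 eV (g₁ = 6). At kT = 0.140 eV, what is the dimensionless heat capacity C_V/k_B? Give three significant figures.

0.416

Eᵢ/kT = 0, 2.8929.
Z = Σ gᵢe^(−Eᵢ/kT) = 6·e^(−0) + 6·e^(−2.8929) = 6.0000 + 0.33249 = 6.3325.
⟨E⟩ = 0.021265 eV, ⟨E²⟩ = 0.0086122 eV².
C_V/k_B = (⟨E²⟩ − ⟨E⟩²)/(kT)² = (0.0086122 − 0.00045220)/0.019600 = 0.416.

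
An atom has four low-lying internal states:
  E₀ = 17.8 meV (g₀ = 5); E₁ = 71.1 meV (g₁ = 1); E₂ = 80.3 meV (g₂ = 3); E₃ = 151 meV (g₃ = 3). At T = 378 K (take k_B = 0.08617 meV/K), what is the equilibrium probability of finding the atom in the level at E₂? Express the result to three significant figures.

0.0775

k_BT = 0.08617 × 378 K = 32.572 meV.
Eᵢ/kT = 0.54648, 2.1829, 2.4653, 4.6359.
Z = Σ gᵢe^(−Eᵢ/kT) = 5·e^(−0.54648) + 1·e^(−2.1829) + 3·e^(−2.4653) + 3·e^(−4.6359) = 2.8949 + 0.11271 + 0.25495 + 0.029092 = 3.2917.
P₂ = g₂ e^(−E₂/kT) / Z = 0.25495/3.2917 = 0.0775.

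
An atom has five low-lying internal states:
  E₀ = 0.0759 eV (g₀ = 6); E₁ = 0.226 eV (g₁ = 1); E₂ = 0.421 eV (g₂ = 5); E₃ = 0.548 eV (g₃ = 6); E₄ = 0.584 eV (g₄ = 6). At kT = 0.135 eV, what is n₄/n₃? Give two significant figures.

0.77

n₄/n₃ = (g₄/g₃) exp[−(E₄−E₃)/kT] = (6/6) × exp(−(0.036 eV)/(0.135 eV)) = (6/6) × exp(-0.2667) = 0.77.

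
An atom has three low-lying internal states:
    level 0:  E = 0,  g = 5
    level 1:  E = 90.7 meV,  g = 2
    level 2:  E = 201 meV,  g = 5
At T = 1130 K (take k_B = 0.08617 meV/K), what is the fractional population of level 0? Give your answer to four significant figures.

0.7785

k_BT = 0.08617 × 1130 K = 97.3721 meV.
Eᵢ/kT = 0, 0.931478, 2.06425.
Z = Σ gᵢe^(−Eᵢ/kT) = 5·e^(−0) + 2·e^(−0.931478) + 5·e^(−2.06425) = 5.00000 + 0.787942 + 0.634567 = 6.42251.
P₀ = g₀ e^(−E₀/kT) / Z = 5.00000/6.42251 = 0.7785.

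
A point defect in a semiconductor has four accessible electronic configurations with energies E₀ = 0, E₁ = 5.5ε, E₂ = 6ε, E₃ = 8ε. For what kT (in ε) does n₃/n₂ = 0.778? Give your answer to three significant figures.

7.97 ε

n₃/n₂ = exp[−(E₃−E₂)/kT] = 0.778.
⇒ (E₃−E₂)/kT = ln(1/0.778) = ln(1.2853) = 0.25099.
kT = 2ε / 0.25099 = 7.97 ε.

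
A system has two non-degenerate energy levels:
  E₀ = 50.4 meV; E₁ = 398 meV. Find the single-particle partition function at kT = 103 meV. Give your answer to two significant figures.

Eᵢ/kT = 0.4893, 3.864.
Z = Σ e^(−Eᵢ/kT) = e^(−0.4893) + e^(−3.864) = 0.6131 + 0.02098 = 0.6341.

Z = 0.63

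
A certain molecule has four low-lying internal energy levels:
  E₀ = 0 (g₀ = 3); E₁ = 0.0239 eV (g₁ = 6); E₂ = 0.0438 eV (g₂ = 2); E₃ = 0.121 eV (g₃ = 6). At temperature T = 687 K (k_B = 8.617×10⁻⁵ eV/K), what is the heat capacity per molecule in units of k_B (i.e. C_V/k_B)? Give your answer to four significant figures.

k_BT = 8.617×10⁻⁵ × 687 K = 0.0591988 eV.
Eᵢ/kT = 0, 0.403724, 0.739880, 2.04396.
Z = Σ gᵢe^(−Eᵢ/kT) = 3·e^(−0) + 6·e^(−0.403724) + 2·e^(−0.739880) + 6·e^(−2.04396) = 3.00000 + 4.00697 + 0.954342 + 0.777089 = 8.73840.
⟨E⟩ = 0.0265031 eV, ⟨E²⟩ = 0.00177344 eV².
C_V/k_B = (⟨E²⟩ − ⟨E⟩²)/(kT)² = (0.00177344 − 0.000702414)/0.00350450 = 0.3056.

0.3056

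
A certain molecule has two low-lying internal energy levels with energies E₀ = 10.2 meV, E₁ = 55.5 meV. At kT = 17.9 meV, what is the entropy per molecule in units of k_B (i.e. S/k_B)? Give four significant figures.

0.2632

Eᵢ/kT = 0.569832, 3.10056.
Z = Σ e^(−Eᵢ/kT) = e^(−0.569832) + e^(−3.10056) = 0.565620 + 0.0450240 = 0.610644.
⟨E⟩ = Σ EᵢPᵢ = 13.5401 meV.
S/k_B = ln Z + ⟨E⟩/kT = ln(0.610644) + 13.5401/17.9 = -0.493241 + 0.756430 = 0.2632.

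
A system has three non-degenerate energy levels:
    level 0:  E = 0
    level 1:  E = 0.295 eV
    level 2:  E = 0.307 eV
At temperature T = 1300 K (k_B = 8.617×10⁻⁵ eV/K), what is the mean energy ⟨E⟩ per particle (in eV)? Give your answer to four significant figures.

0.03608 eV

k_BT = 8.617×10⁻⁵ × 1300 K = 0.112021 eV.
Eᵢ/kT = 0, 2.63343, 2.74056.
Z = Σ e^(−Eᵢ/kT) = e^(−0) + e^(−2.63343) + e^(−2.74056) = 1.00000 + 0.0718317 + 0.0645342 = 1.13637.
⟨E⟩ = Σ Eᵢ e^(−Eᵢ/kT) / Z = (0·1.00000 + 0.295·0.0718317 + 0.307·0.0645342) / 1.13637 = 0.03608 eV.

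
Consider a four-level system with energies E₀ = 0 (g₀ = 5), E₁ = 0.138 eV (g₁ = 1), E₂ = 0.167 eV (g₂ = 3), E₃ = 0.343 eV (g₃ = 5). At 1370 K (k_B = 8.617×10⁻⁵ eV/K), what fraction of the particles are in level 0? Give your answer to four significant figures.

0.7920

k_BT = 8.617×10⁻⁵ × 1370 K = 0.118053 eV.
Eᵢ/kT = 0, 1.16897, 1.41462, 2.90547.
Z = Σ gᵢe^(−Eᵢ/kT) = 5·e^(−0) + 1·e^(−1.16897) + 3·e^(−1.41462) + 5·e^(−2.90547) = 5.00000 + 0.310687 + 0.729054 + 0.273615 = 6.31336.
P₀ = g₀ e^(−E₀/kT) / Z = 5.00000/6.31336 = 0.7920.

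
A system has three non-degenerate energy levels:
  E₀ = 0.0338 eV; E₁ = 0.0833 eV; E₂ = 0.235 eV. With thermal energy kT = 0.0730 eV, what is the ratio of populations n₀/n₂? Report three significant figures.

15.7

n₀/n₂ = exp[−(E₀−E₂)/kT] = exp(−(-0.2012 eV)/(0.0730 eV)) = exp(2.7562) = 15.7.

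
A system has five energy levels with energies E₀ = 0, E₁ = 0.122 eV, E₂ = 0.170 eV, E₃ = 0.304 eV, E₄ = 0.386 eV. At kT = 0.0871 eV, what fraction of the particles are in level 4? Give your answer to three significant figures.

0.00831

Eᵢ/kT = 0, 1.4007, 1.9518, 3.4902, 4.4317.
Z = Σ e^(−Eᵢ/kT) = e^(−0) + e^(−1.4007) + e^(−1.9518) + e^(−3.4902) + e^(−4.4317) = 1.0000 + 0.24642 + 0.14202 + 0.030495 + 0.011894 = 1.4308.
P₄ = e^(−E₄/kT) / Z = 0.011894/1.4308 = 0.00831.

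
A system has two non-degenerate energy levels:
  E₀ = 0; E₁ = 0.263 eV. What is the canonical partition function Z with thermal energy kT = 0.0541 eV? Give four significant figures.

Eᵢ/kT = 0, 4.86137.
Z = Σ e^(−Eᵢ/kT) = e^(−0) + e^(−4.86137) = 1.00000 + 0.00773987 = 1.00774.

Z = 1.008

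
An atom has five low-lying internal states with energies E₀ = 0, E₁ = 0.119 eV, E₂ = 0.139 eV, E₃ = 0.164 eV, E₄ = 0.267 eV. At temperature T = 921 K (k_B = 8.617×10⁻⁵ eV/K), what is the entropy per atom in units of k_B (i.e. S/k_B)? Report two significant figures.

1.1

k_BT = 8.617×10⁻⁵ × 921 K = 0.07936 eV.
Eᵢ/kT = 0, 1.499, 1.752, 2.067, 3.364.
Z = Σ e^(−Eᵢ/kT) = e^(−0) + e^(−1.499) + e^(−1.752) + e^(−2.067) + e^(−3.364) = 1.000 + 0.2234 + 0.1734 + 0.1266 + 0.03460 = 1.558.
⟨E⟩ = Σ EᵢPᵢ = 0.05179 eV.
S/k_B = ln Z + ⟨E⟩/kT = ln(1.558) + 0.05179/0.07936 = 0.4434 + 0.6526 = 1.1.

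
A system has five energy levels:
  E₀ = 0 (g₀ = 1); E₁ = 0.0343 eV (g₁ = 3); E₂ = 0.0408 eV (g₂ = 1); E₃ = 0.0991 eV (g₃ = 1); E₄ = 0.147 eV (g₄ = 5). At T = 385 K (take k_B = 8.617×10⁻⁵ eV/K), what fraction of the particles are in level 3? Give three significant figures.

k_BT = 8.617×10⁻⁵ × 385 K = 0.033175 eV.
Eᵢ/kT = 0, 1.0339, 1.2298, 2.9872, 4.4310.
Z = Σ gᵢe^(−Eᵢ/kT) = 1·e^(−0) + 3·e^(−1.0339) + 1·e^(−1.2298) + 1·e^(−2.9872) + 5·e^(−4.4310) = 1.0000 + 1.0669 + 0.29235 + 0.050428 + 0.059513 = 2.4692.
P₃ = g₃ e^(−E₃/kT) / Z = 0.050428/2.4692 = 0.0204.

0.0204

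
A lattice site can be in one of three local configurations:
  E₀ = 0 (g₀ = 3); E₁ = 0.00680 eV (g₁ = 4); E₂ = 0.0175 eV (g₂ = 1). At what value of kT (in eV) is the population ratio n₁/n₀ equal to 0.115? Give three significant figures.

n₁/n₀ = (g₁/g₀) exp[−(E₁−E₀)/kT] = 0.115.
⇒ (E₁−E₀)/kT = ln((4/3)/0.115) = ln(11.594) = 2.4505.
kT = 0.00680 eV / 2.4505 = 0.00277 eV.

0.00277 eV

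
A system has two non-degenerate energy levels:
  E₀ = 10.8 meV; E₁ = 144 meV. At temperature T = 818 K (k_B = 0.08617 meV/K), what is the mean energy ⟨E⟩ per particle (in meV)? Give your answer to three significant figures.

k_BT = 0.08617 × 818 K = 70.487 meV.
Eᵢ/kT = 0.15322, 2.0429.
Z = Σ e^(−Eᵢ/kT) = e^(−0.15322) + e^(−2.0429) = 0.85794 + 0.12965 = 0.98759.
⟨E⟩ = Σ Eᵢ e^(−Eᵢ/kT) / Z = (10.8·0.85794 + 144·0.12965) / 0.98759 = 28.3 meV.

28.3 meV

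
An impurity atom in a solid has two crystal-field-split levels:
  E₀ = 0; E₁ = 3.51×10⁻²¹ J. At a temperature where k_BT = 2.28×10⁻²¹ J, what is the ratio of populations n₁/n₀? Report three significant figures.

0.214

n₁/n₀ = exp[−(E₁−E₀)/kT] = exp(−(3.51 ×10⁻²¹ J)/(2.28 ×10⁻²¹ J)) = exp(-1.5395) = 0.214.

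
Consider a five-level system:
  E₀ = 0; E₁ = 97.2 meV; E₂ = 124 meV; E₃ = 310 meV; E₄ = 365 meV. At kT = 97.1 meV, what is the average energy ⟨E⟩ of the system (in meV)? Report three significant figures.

Eᵢ/kT = 0, 1.0010, 1.2770, 3.1926, 3.7590.
Z = Σ e^(−Eᵢ/kT) = e^(−0) + e^(−1.0010) + e^(−1.2770) + e^(−3.1926) + e^(−3.7590) = 1.0000 + 0.36751 + 0.27887 + 0.041065 + 0.023307 = 1.7108.
⟨E⟩ = Σ Eᵢ e^(−Eᵢ/kT) / Z = (0·1.0000 + 97.2·0.36751 + 124·0.27887 + 310·0.041065 + 365·0.023307) / 1.7108 = 53.5 meV.

53.5 meV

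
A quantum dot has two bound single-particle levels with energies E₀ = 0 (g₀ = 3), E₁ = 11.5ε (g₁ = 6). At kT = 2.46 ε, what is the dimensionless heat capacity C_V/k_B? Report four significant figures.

0.3929

Eᵢ/kT = 0, 4.67480.
Z = Σ gᵢe^(−Eᵢ/kT) = 3·e^(−0) + 6·e^(−4.67480) = 3.00000 + 0.0559643 = 3.05596.
⟨E⟩ = 0.210601 ε, ⟨E²⟩ = 2.42192 ε².
C_V/k_B = (⟨E²⟩ − ⟨E⟩²)/(kT)² = (2.42192 − 0.0443528)/6.05160 = 0.3929.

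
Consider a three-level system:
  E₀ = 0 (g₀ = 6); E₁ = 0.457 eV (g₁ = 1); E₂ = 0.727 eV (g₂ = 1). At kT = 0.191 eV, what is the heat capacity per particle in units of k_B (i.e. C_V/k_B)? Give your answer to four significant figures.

Eᵢ/kT = 0, 2.39267, 3.80628.
Z = Σ gᵢe^(−Eᵢ/kT) = 6·e^(−0) + 1·e^(−2.39267) + 1·e^(−3.80628) = 6.00000 + 0.0913854 + 0.0222307 = 6.11362.
⟨E⟩ = 0.00947472 eV, ⟨E²⟩ = 0.00504371 eV².
C_V/k_B = (⟨E²⟩ − ⟨E⟩²)/(kT)² = (0.00504371 − 0.0000897703)/0.0364810 = 0.1358.

0.1358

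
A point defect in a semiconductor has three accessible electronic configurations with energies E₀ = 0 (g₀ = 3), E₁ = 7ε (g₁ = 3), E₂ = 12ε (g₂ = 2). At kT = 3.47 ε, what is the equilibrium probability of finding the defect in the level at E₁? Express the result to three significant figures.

Eᵢ/kT = 0, 2.0173, 3.4582.
Z = Σ gᵢe^(−Eᵢ/kT) = 3·e^(−0) + 3·e^(−2.0173) + 2·e^(−3.4582) = 3.0000 + 0.39904 + 0.062973 = 3.4620.
P₁ = g₁ e^(−E₁/kT) / Z = 0.39904/3.4620 = 0.115.

0.115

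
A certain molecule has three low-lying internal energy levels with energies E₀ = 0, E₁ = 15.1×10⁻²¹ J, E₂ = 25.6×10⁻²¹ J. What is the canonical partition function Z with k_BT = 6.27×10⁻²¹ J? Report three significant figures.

Z = 1.11

Eᵢ/kT = 0, 2.4083, 4.0829.
Z = Σ e^(−Eᵢ/kT) = e^(−0) + e^(−2.4083) + e^(−4.0829) = 1.0000 + 0.089968 + 0.016859 = 1.1068.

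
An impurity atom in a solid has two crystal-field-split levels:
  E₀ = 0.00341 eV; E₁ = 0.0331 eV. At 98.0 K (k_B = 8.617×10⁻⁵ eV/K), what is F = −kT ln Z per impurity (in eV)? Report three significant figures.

k_BT = 8.617×10⁻⁵ × 98.0 K = 0.0084447 eV.
Eᵢ/kT = 0.40380, 3.9196.
Z = Σ e^(−Eᵢ/kT) = e^(−0.40380) + e^(−3.9196) = 0.66778 + 0.019849 = 0.68763.
F = −kT ln Z = −0.0084447 × ln(0.68763) = −0.0084447 × -0.37450 = 0.00316 eV.

0.00316 eV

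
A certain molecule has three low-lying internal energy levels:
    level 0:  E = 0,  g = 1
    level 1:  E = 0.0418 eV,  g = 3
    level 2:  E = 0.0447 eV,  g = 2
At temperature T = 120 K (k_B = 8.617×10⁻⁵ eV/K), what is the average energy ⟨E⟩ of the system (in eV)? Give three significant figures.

0.00314 eV

k_BT = 8.617×10⁻⁵ × 120 K = 0.010340 eV.
Eᵢ/kT = 0, 4.0426, 4.3230.
Z = Σ gᵢe^(−Eᵢ/kT) = 1·e^(−0) + 3·e^(−4.0426) + 2·e^(−4.3230) = 1.0000 + 0.052655 + 0.026520 = 1.0792.
⟨E⟩ = Σ Eᵢ gᵢe^(−Eᵢ/kT) / Z = (0·1.0000 + 0.0418·0.052655 + 0.0447·0.026520) / 1.0792 = 0.00314 eV.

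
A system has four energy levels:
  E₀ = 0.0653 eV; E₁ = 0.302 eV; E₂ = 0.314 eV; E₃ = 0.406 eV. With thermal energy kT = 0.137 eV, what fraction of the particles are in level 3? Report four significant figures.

0.05842

Eᵢ/kT = 0.476642, 2.20438, 2.29197, 2.96350.
Z = Σ e^(−Eᵢ/kT) = e^(−0.476642) + e^(−2.20438) + e^(−2.29197) + e^(−2.96350) = 0.620865 + 0.110319 + 0.101067 + 0.0516379 = 0.883889.
P₃ = e^(−E₃/kT) / Z = 0.0516379/0.883889 = 0.05842.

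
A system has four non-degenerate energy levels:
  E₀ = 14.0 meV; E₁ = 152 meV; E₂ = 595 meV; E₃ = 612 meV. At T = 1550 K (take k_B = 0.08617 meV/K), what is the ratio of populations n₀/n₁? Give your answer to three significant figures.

2.81

k_BT = 0.08617 × 1550 K = 133.56 meV.
n₀/n₁ = exp[−(E₀−E₁)/kT] = exp(−(-138.0 meV)/(133.56 meV)) = exp(1.0332) = 2.81.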